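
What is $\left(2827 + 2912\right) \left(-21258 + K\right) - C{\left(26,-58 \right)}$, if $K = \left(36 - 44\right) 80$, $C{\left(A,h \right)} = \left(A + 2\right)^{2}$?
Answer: $-125673406$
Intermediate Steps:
$C{\left(A,h \right)} = \left(2 + A\right)^{2}$
$K = -640$ ($K = \left(-8\right) 80 = -640$)
$\left(2827 + 2912\right) \left(-21258 + K\right) - C{\left(26,-58 \right)} = \left(2827 + 2912\right) \left(-21258 - 640\right) - \left(2 + 26\right)^{2} = 5739 \left(-21898\right) - 28^{2} = -125672622 - 784 = -125673406$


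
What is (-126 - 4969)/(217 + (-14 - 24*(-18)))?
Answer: -1019/127 ≈ -8.0236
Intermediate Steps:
(-126 - 4969)/(217 + (-14 - 24*(-18))) = -5095/(217 + (-14 + 432)) = -5095/(217 + 418) = -5095/635 = -5095*1/635 = -1019/127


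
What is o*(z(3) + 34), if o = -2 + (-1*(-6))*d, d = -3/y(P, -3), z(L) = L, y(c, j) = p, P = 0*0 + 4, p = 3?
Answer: -296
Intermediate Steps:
P = 4 (P = 0 + 4 = 4)
y(c, j) = 3
d = -1 (d = -3/3 = -3*⅓ = -1)
o = -8 (o = -2 - 1*(-6)*(-1) = -2 + 6*(-1) = -2 - 6 = -8)
o*(z(3) + 34) = -8*(3 + 34) = -8*37 = -296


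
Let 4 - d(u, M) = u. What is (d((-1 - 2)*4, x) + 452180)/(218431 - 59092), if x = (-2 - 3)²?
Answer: 150732/53113 ≈ 2.8379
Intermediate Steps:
x = 25 (x = (-5)² = 25)
d(u, M) = 4 - u
(d((-1 - 2)*4, x) + 452180)/(218431 - 59092) = ((4 - (-1 - 2)*4) + 452180)/(218431 - 59092) = ((4 - (-3)*4) + 452180)/159339 = ((4 - 1*(-12)) + 452180)*(1/159339) = ((4 + 12) + 452180)*(1/159339) = (16 + 452180)*(1/159339) = 452196*(1/159339) = 150732/53113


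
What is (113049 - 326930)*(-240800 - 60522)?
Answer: 64447050682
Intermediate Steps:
(113049 - 326930)*(-240800 - 60522) = -213881*(-301322) = 64447050682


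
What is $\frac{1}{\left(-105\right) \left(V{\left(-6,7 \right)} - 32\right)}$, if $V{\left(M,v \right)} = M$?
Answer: $\frac{1}{3990} \approx 0.00025063$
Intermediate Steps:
$\frac{1}{\left(-105\right) \left(V{\left(-6,7 \right)} - 32\right)} = \frac{1}{\left(-105\right) \left(-6 - 32\right)} = \frac{1}{\left(-105\right) \left(-38\right)} = \frac{1}{3990}$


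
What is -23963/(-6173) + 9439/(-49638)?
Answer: 1131208447/306415374 ≈ 3.6917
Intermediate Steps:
-23963/(-6173) + 9439/(-49638) = -23963*(-1/6173) + 9439*(-1/49638) = 23963/6173 - 9439/49638 = 1131208447/306415374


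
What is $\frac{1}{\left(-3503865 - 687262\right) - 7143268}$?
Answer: $- \frac{1}{11334395} \approx -8.8227 \cdot 10^{-8}$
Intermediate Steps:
$\frac{1}{\left(-3503865 - 687262\right) - 7143268} = \frac{1}{-4191127 - 7143268} = \frac{1}{-11334395} = - \frac{1}{11334395}$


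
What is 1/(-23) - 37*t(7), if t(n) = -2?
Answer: 1701/23 ≈ 73.957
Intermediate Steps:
1/(-23) - 37*t(7) = 1/(-23) - 37*(-2) = -1/23 + 74 = 1701/23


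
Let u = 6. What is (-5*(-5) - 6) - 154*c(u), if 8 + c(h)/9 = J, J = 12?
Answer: -5525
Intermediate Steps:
c(h) = 36 (c(h) = -72 + 9*12 = -72 + 108 = 36)
(-5*(-5) - 6) - 154*c(u) = (-5*(-5) - 6) - 154*36 = (25 - 6) - 5544 = 19 - 5544 = -5525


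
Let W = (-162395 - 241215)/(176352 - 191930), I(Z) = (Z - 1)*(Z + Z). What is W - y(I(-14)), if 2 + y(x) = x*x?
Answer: -1373762217/7789 ≈ -1.7637e+5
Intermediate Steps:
I(Z) = 2*Z*(-1 + Z) (I(Z) = (-1 + Z)*(2*Z) = 2*Z*(-1 + Z))
y(x) = -2 + x² (y(x) = -2 + x*x = -2 + x²)
W = 201805/7789 (W = -403610/(-15578) = -403610*(-1/15578) = 201805/7789 ≈ 25.909)
W - y(I(-14)) = 201805/7789 - (-2 + (2*(-14)*(-1 - 14))²) = 201805/7789 - (-2 + (2*(-14)*(-15))²) = 201805/7789 - (-2 + 420²) = 201805/7789 - (-2 + 176400) = 201805/7789 - 1*176398 = 201805/7789 - 176398 = -1373762217/7789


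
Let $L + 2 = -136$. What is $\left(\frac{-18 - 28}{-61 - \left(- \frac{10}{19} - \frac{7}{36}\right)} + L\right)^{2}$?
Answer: $\frac{32017648995396}{1699995361} \approx 18834.0$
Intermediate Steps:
$L = -138$ ($L = -2 - 136 = -138$)
$\left(\frac{-18 - 28}{-61 - \left(- \frac{10}{19} - \frac{7}{36}\right)} + L\right)^{2} = \left(\frac{-18 - 28}{-61 - \left(- \frac{10}{19} - \frac{7}{36}\right)} - 138\right)^{2} = \left(- \frac{46}{-61 - - \frac{493}{684}} - 138\right)^{2} = \left(- \frac{46}{-61 + \left(\frac{7}{36} + \frac{10}{19}\right)} - 138\right)^{2} = \left(- \frac{46}{-61 + \frac{493}{684}} - 138\right)^{2} = \left(- \frac{46}{- \frac{41231}{684}} - 138\right)^{2} = \left(\left(-46\right) \left(- \frac{684}{41231}\right) - 138\right)^{2} = \left(\frac{31464}{41231} - 138\right)^{2} = \left(- \frac{5658414}{41231}\right)^{2} = \frac{32017648995396}{1699995361}$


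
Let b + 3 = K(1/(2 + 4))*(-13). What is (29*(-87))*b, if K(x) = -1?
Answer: -25230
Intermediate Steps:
b = 10 (b = -3 - 1*(-13) = -3 + 13 = 10)
(29*(-87))*b = (29*(-87))*10 = -2523*10 = -25230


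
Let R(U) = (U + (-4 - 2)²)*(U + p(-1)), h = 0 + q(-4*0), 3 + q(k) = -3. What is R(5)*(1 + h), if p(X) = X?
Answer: -820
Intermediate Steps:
q(k) = -6 (q(k) = -3 - 3 = -6)
h = -6 (h = 0 - 6 = -6)
R(U) = (-1 + U)*(36 + U) (R(U) = (U + (-4 - 2)²)*(U - 1) = (U + (-6)²)*(-1 + U) = (U + 36)*(-1 + U) = (36 + U)*(-1 + U) = (-1 + U)*(36 + U))
R(5)*(1 + h) = (-36 + 5² + 35*5)*(1 - 6) = (-36 + 25 + 175)*(-5) = 164*(-5) = -820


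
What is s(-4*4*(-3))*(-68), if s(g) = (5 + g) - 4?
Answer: -3332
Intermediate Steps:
s(g) = 1 + g
s(-4*4*(-3))*(-68) = (1 - 4*4*(-3))*(-68) = (1 - 16*(-3))*(-68) = (1 + 48)*(-68) = 49*(-68) = -3332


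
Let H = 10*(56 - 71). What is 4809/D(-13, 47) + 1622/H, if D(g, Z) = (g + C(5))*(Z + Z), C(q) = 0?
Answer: -1351717/91650 ≈ -14.749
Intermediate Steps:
H = -150 (H = 10*(-15) = -150)
D(g, Z) = 2*Z*g (D(g, Z) = (g + 0)*(Z + Z) = g*(2*Z) = 2*Z*g)
4809/D(-13, 47) + 1622/H = 4809/((2*47*(-13))) + 1622/(-150) = 4809/(-1222) + 1622*(-1/150) = 4809*(-1/1222) - 811/75 = -4809/1222 - 811/75 = -1351717/91650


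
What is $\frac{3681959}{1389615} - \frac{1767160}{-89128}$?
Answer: $\frac{347979710644}{15481700715} \approx 22.477$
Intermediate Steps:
$\frac{3681959}{1389615} - \frac{1767160}{-89128} = 3681959 \cdot \frac{1}{1389615} - - \frac{220895}{11141} = \frac{3681959}{1389615} + \frac{220895}{11141} = \frac{347979710644}{15481700715}$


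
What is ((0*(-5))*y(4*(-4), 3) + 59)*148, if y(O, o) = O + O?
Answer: 8732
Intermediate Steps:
y(O, o) = 2*O
((0*(-5))*y(4*(-4), 3) + 59)*148 = ((0*(-5))*(2*(4*(-4))) + 59)*148 = (0*(2*(-16)) + 59)*148 = (0*(-32) + 59)*148 = (0 + 59)*148 = 59*148 = 8732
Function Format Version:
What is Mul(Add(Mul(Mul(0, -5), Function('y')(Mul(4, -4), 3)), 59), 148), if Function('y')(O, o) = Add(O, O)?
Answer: 8732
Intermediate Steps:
Function('y')(O, o) = Mul(2, O)
Mul(Add(Mul(Mul(0, -5), Function('y')(Mul(4, -4), 3)), 59), 148) = Mul(Add(Mul(Mul(0, -5), Mul(2, Mul(4, -4))), 59), 148) = Mul(Add(Mul(0, Mul(2, -16)), 59), 148) = Mul(Add(Mul(0, -32), 59), 148) = Mul(Add(0, 59), 148) = Mul(59, 148) = 8732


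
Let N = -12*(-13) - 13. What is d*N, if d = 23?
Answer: 3289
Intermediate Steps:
N = 143 (N = 156 - 13 = 143)
d*N = 23*143 = 3289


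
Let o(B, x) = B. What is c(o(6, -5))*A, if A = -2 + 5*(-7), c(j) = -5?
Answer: 185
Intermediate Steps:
A = -37 (A = -2 - 35 = -37)
c(o(6, -5))*A = -5*(-37) = 185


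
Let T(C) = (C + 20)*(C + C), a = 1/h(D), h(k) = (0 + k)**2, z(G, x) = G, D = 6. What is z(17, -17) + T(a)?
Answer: 11737/648 ≈ 18.113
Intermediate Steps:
h(k) = k**2
a = 1/36 (a = 1/(6**2) = 1/36 ≈ 0.027778)
T(C) = 2*C*(20 + C) (T(C) = (20 + C)*(2*C) = 2*C*(20 + C))
z(17, -17) + T(a) = 17 + 2*(1/36)*(20 + 1/36) = 17 + 2*(1/36)*(721/36) = 17 + 721/648 = 11737/648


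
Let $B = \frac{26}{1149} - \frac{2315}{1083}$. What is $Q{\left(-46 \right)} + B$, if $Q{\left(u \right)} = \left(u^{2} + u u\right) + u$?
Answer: $\frac{1735429495}{414789} \approx 4183.9$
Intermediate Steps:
$B = - \frac{877259}{414789}$ ($B = 26 \cdot \frac{1}{1149} - \frac{2315}{1083} = \frac{26}{1149} - \frac{2315}{1083} = - \frac{877259}{414789} \approx -2.115$)
$Q{\left(u \right)} = u + 2 u^{2}$ ($Q{\left(u \right)} = \left(u^{2} + u^{2}\right) + u = 2 u^{2} + u = u + 2 u^{2}$)
$Q{\left(-46 \right)} + B = - 46 \left(1 + 2 \left(-46\right)\right) - \frac{877259}{414789} = - 46 \left(1 - 92\right) - \frac{877259}{414789} = \left(-46\right) \left(-91\right) - \frac{877259}{414789} = 4186 - \frac{877259}{414789} = \frac{1735429495}{414789}$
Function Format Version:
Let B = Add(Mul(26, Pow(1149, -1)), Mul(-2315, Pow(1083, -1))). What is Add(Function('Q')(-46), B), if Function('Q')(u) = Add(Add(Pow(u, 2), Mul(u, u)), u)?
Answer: Rational(1735429495, 414789) ≈ 4183.9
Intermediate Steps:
B = Rational(-877259, 414789) (B = Add(Mul(26, Rational(1, 1149)), Mul(-2315, Rational(1, 1083))) = Add(Rational(26, 1149), Rational(-2315, 1083)) = Rational(-877259, 414789) ≈ -2.1150)
Function('Q')(u) = Add(u, Mul(2, Pow(u, 2))) (Function('Q')(u) = Add(Add(Pow(u, 2), Pow(u, 2)), u) = Add(Mul(2, Pow(u, 2)), u) = Add(u, Mul(2, Pow(u, 2))))
Add(Function('Q')(-46), B) = Add(Mul(-46, Add(1, Mul(2, -46))), Rational(-877259, 414789)) = Add(Mul(-46, Add(1, -92)), Rational(-877259, 414789)) = Add(Mul(-46, -91), Rational(-877259, 414789)) = Add(4186, Rational(-877259, 414789)) = Rational(1735429495, 414789)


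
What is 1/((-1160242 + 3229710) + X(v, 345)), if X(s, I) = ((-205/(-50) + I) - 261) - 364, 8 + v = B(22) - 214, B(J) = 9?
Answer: 10/20691921 ≈ 4.8328e-7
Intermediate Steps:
v = -213 (v = -8 + (9 - 214) = -8 - 205 = -213)
X(s, I) = -6209/10 + I (X(s, I) = ((-205*(-1/50) + I) - 261) - 364 = ((41/10 + I) - 261) - 364 = (-2569/10 + I) - 364 = -6209/10 + I)
1/((-1160242 + 3229710) + X(v, 345)) = 1/((-1160242 + 3229710) + (-6209/10 + 345)) = 1/(2069468 - 2759/10) = 1/(20691921/10) = 10/20691921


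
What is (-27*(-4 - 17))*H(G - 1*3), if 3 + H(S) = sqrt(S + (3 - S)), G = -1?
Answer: -1701 + 567*sqrt(3) ≈ -718.93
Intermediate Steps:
H(S) = -3 + sqrt(3) (H(S) = -3 + sqrt(S + (3 - S)) = -3 + sqrt(3))
(-27*(-4 - 17))*H(G - 1*3) = (-27*(-4 - 17))*(-3 + sqrt(3)) = (-27*(-21))*(-3 + sqrt(3)) = 567*(-3 + sqrt(3)) = -1701 + 567*sqrt(3)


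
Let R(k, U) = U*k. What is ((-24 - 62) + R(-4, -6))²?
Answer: 3844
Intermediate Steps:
((-24 - 62) + R(-4, -6))² = ((-24 - 62) - 6*(-4))² = (-86 + 24)² = (-62)² = 3844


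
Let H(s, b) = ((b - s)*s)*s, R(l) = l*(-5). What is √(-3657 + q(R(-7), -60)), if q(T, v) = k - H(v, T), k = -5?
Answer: I*√345662 ≈ 587.93*I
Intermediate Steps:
R(l) = -5*l
H(s, b) = s²*(b - s) (H(s, b) = (s*(b - s))*s = s²*(b - s))
q(T, v) = -5 - v²*(T - v)
√(-3657 + q(R(-7), -60)) = √(-3657 + (-5 + (-60)²*(-60 - (-5)*(-7)))) = √(-3657 + (-5 + 3600*(-60 - 1*35))) = √(-3657 + (-5 + 3600*(-60 - 35))) = √(-3657 + (-5 + 3600*(-95))) = √(-3657 + (-5 - 342000)) = √(-3657 - 342005) = √(-345662) = I*√345662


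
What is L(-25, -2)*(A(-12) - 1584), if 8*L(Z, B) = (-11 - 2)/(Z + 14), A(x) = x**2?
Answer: -2340/11 ≈ -212.73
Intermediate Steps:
L(Z, B) = -13/(8*(14 + Z)) (L(Z, B) = ((-11 - 2)/(Z + 14))/8 = (-13/(14 + Z))/8 = -13/(8*(14 + Z)))
L(-25, -2)*(A(-12) - 1584) = (-13/(112 + 8*(-25)))*((-12)**2 - 1584) = (-13/(112 - 200))*(144 - 1584) = -13/(-88)*(-1440) = -13*(-1/88)*(-1440) = (13/88)*(-1440) = -2340/11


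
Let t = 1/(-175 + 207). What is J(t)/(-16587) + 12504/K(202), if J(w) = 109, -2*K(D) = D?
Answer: -207414857/1675287 ≈ -123.81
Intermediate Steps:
K(D) = -D/2
t = 1/32 ≈ 0.031250
J(t)/(-16587) + 12504/K(202) = 109/(-16587) + 12504/((-½*202)) = 109*(-1/16587) + 12504/(-101) = -109/16587 + 12504*(-1/101) = -109/16587 - 12504/101 = -207414857/1675287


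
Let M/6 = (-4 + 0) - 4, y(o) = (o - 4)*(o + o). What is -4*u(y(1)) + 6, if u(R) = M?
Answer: 198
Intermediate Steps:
y(o) = 2*o*(-4 + o) (y(o) = (-4 + o)*(2*o) = 2*o*(-4 + o))
M = -48 (M = 6*((-4 + 0) - 4) = 6*(-4 - 4) = 6*(-8) = -48)
u(R) = -48
-4*u(y(1)) + 6 = -4*(-48) + 6 = 192 + 6 = 198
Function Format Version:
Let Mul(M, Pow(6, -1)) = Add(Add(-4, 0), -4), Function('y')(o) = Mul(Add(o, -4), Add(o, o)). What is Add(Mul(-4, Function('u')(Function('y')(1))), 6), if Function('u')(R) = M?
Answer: 198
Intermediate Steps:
Function('y')(o) = Mul(2, o, Add(-4, o)) (Function('y')(o) = Mul(Add(-4, o), Mul(2, o)) = Mul(2, o, Add(-4, o)))
M = -48 (M = Mul(6, Add(Add(-4, 0), -4)) = Mul(6, Add(-4, -4)) = Mul(6, -8) = -48)
Function('u')(R) = -48
Add(Mul(-4, Function('u')(Function('y')(1))), 6) = Add(Mul(-4, -48), 6) = Add(192, 6) = 198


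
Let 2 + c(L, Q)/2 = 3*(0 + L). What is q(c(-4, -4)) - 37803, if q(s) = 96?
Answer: -37707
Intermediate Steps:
c(L, Q) = -4 + 6*L (c(L, Q) = -4 + 2*(3*(0 + L)) = -4 + 2*(3*L) = -4 + 6*L)
q(c(-4, -4)) - 37803 = 96 - 37803 = -37707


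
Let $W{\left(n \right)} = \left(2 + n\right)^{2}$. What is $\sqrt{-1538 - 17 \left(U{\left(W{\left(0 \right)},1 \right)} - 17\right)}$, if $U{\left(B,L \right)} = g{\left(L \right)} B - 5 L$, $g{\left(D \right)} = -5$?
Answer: $2 i \sqrt{206} \approx 28.705 i$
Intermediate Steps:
$U{\left(B,L \right)} = - 5 B - 5 L$
$\sqrt{-1538 - 17 \left(U{\left(W{\left(0 \right)},1 \right)} - 17\right)} = \sqrt{-1538 - 17 \left(\left(- 5 \left(2 + 0\right)^{2} - 5\right) - 17\right)} = \sqrt{-1538 - 17 \left(\left(- 5 \cdot 2^{2} - 5\right) - 17\right)} = \sqrt{-1538 - 17 \left(\left(\left(-5\right) 4 - 5\right) - 17\right)} = \sqrt{-1538 - 17 \left(\left(-20 - 5\right) - 17\right)} = \sqrt{-1538 - 17 \left(-25 - 17\right)} = \sqrt{-1538 - -714} = \sqrt{-1538 + 714} = \sqrt{-824} = 2 i \sqrt{206}$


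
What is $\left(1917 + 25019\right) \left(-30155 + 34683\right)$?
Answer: $121966208$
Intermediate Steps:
$\left(1917 + 25019\right) \left(-30155 + 34683\right) = 26936 \cdot 4528 = 121966208$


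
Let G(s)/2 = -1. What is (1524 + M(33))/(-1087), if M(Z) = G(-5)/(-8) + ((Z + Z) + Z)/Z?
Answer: -6109/4348 ≈ -1.4050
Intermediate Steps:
G(s) = -2 (G(s) = 2*(-1) = -2)
M(Z) = 13/4 (M(Z) = -2/(-8) + ((Z + Z) + Z)/Z = -2*(-⅛) + (2*Z + Z)/Z = ¼ + (3*Z)/Z = ¼ + 3 = 13/4)
(1524 + M(33))/(-1087) = (1524 + 13/4)/(-1087) = (6109/4)*(-1/1087) = -6109/4348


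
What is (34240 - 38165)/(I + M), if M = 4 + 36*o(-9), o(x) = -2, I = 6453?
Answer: -785/1277 ≈ -0.61472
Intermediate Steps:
M = -68 (M = 4 + 36*(-2) = 4 - 72 = -68)
(34240 - 38165)/(I + M) = (34240 - 38165)/(6453 - 68) = -3925/6385 = -3925*1/6385 = -785/1277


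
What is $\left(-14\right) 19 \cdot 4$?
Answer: $-1064$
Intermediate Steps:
$\left(-14\right) 19 \cdot 4 = \left(-266\right) 4 = -1064$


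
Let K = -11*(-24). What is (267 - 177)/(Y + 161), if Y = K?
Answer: 18/85 ≈ 0.21176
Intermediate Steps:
K = 264
Y = 264
(267 - 177)/(Y + 161) = (267 - 177)/(264 + 161) = 90/425 = 90*(1/425) = 18/85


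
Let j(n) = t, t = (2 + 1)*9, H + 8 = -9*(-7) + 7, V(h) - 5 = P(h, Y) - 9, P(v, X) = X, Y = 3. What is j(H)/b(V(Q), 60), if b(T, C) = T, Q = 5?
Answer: -27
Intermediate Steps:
V(h) = -1 (V(h) = 5 + (3 - 9) = 5 - 6 = -1)
H = 62 (H = -8 + (-9*(-7) + 7) = -8 + (63 + 7) = -8 + 70 = 62)
t = 27 (t = 3*9 = 27)
j(n) = 27
j(H)/b(V(Q), 60) = 27/(-1) = 27*(-1) = -27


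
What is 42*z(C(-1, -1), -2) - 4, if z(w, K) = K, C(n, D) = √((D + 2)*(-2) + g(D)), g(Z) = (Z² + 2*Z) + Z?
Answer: -88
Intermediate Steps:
g(Z) = Z² + 3*Z
C(n, D) = √(-4 - 2*D + D*(3 + D)) (C(n, D) = √((D + 2)*(-2) + D*(3 + D)) = √((2 + D)*(-2) + D*(3 + D)) = √((-4 - 2*D) + D*(3 + D)) = √(-4 - 2*D + D*(3 + D)))
42*z(C(-1, -1), -2) - 4 = 42*(-2) - 4 = -84 - 4 = -88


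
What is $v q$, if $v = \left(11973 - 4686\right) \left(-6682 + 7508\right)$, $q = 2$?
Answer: $12038124$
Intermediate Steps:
$v = 6019062$ ($v = 7287 \cdot 826 = 6019062$)
$v q = 6019062 \cdot 2 = 12038124$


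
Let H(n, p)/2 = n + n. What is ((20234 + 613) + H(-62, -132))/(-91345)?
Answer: -20599/91345 ≈ -0.22551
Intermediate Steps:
H(n, p) = 4*n (H(n, p) = 2*(n + n) = 2*(2*n) = 4*n)
((20234 + 613) + H(-62, -132))/(-91345) = ((20234 + 613) + 4*(-62))/(-91345) = (20847 - 248)*(-1/91345) = 20599*(-1/91345) = -20599/91345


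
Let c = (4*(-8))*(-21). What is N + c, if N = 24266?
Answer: 24938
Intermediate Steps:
c = 672 (c = -32*(-21) = 672)
N + c = 24266 + 672 = 24938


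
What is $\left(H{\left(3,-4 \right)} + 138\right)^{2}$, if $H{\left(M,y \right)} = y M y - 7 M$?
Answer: $27225$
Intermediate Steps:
$H{\left(M,y \right)} = - 7 M + M y^{2}$ ($H{\left(M,y \right)} = M y y - 7 M = M y^{2} - 7 M = - 7 M + M y^{2}$)
$\left(H{\left(3,-4 \right)} + 138\right)^{2} = \left(3 \left(-7 + \left(-4\right)^{2}\right) + 138\right)^{2} = \left(3 \left(-7 + 16\right) + 138\right)^{2} = \left(3 \cdot 9 + 138\right)^{2} = \left(27 + 138\right)^{2} = 165^{2} = 27225$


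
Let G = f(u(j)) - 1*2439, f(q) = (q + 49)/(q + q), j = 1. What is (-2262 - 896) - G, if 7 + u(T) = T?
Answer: -8585/12 ≈ -715.42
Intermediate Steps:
u(T) = -7 + T
f(q) = (49 + q)/(2*q) (f(q) = (49 + q)/((2*q)) = (49 + q)*(1/(2*q)) = (49 + q)/(2*q))
G = -29311/12 (G = (49 + (-7 + 1))/(2*(-7 + 1)) - 1*2439 = (½)*(49 - 6)/(-6) - 2439 = (½)*(-⅙)*43 - 2439 = -43/12 - 2439 = -29311/12 ≈ -2442.6)
(-2262 - 896) - G = (-2262 - 896) - 1*(-29311/12) = -3158 + 29311/12 = -8585/12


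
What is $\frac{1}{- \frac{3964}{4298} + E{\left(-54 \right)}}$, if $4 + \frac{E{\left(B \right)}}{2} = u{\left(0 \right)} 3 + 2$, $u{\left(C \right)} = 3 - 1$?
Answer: $\frac{2149}{15210} \approx 0.14129$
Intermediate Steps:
$u{\left(C \right)} = 2$ ($u{\left(C \right)} = 3 - 1 = 2$)
$E{\left(B \right)} = 8$ ($E{\left(B \right)} = -8 + 2 \left(2 \cdot 3 + 2\right) = -8 + 2 \left(6 + 2\right) = -8 + 2 \cdot 8 = -8 + 16 = 8$)
$\frac{1}{- \frac{3964}{4298} + E{\left(-54 \right)}} = \frac{1}{- \frac{3964}{4298} + 8} = \frac{1}{\left(-3964\right) \frac{1}{4298} + 8} = \frac{1}{- \frac{1982}{2149} + 8} = \frac{1}{\frac{15210}{2149}} = \frac{2149}{15210}$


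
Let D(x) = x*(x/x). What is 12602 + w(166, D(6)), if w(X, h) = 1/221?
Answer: 2785043/221 ≈ 12602.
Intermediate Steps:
D(x) = x (D(x) = x*1 = x)
w(X, h) = 1/221
12602 + w(166, D(6)) = 12602 + 1/221 = 2785043/221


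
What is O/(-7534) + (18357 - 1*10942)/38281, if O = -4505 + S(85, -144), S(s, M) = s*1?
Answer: 112533315/144204527 ≈ 0.78037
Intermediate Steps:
S(s, M) = s
O = -4420 (O = -4505 + 85 = -4420)
O/(-7534) + (18357 - 1*10942)/38281 = -4420/(-7534) + (18357 - 1*10942)/38281 = -4420*(-1/7534) + (18357 - 10942)*(1/38281) = 2210/3767 + 7415*(1/38281) = 2210/3767 + 7415/38281 = 112533315/144204527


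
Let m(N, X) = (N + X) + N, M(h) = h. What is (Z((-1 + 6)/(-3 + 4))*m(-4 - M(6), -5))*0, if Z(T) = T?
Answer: 0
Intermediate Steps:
m(N, X) = X + 2*N
(Z((-1 + 6)/(-3 + 4))*m(-4 - M(6), -5))*0 = (((-1 + 6)/(-3 + 4))*(-5 + 2*(-4 - 1*6)))*0 = ((5/1)*(-5 + 2*(-4 - 6)))*0 = ((5*1)*(-5 + 2*(-10)))*0 = (5*(-5 - 20))*0 = (5*(-25))*0 = -125*0 = 0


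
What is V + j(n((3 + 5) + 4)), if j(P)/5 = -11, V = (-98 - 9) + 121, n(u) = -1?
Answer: -41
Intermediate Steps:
V = 14 (V = -107 + 121 = 14)
j(P) = -55 (j(P) = 5*(-11) = -55)
V + j(n((3 + 5) + 4)) = 14 - 55 = -41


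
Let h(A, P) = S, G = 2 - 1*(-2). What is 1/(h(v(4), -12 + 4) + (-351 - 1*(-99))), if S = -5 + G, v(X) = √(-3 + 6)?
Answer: -1/253 ≈ -0.0039526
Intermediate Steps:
G = 4 (G = 2 + 2 = 4)
v(X) = √3
S = -1 (S = -5 + 4 = -1)
h(A, P) = -1
1/(h(v(4), -12 + 4) + (-351 - 1*(-99))) = 1/(-1 + (-351 - 1*(-99))) = 1/(-1 + (-351 + 99)) = 1/(-1 - 252) = 1/(-253) = -1/253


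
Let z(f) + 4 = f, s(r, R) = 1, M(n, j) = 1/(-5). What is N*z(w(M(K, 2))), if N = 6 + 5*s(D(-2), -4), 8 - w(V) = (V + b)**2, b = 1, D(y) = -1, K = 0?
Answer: 924/25 ≈ 36.960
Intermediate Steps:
M(n, j) = -1/5
w(V) = 8 - (1 + V)**2 (w(V) = 8 - (V + 1)**2 = 8 - (1 + V)**2)
z(f) = -4 + f
N = 11 (N = 6 + 5*1 = 6 + 5 = 11)
N*z(w(M(K, 2))) = 11*(-4 + (8 - (1 - 1/5)**2)) = 11*(-4 + (8 - (4/5)**2)) = 11*(-4 + (8 - 1*16/25)) = 11*(-4 + (8 - 16/25)) = 11*(-4 + 184/25) = 11*(84/25) = 924/25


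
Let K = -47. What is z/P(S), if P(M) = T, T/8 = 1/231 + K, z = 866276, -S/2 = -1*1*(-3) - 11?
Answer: -50027439/21712 ≈ -2304.1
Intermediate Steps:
S = 16 (S = -2*(-1*1*(-3) - 11) = -2*(-1*(-3) - 11) = -2*(3 - 11) = -2*(-8) = 16)
T = -86848/231 (T = 8*(1/231 - 47) = 8*(-10856/231) = -86848/231 ≈ -375.97)
P(M) = -86848/231
z/P(S) = 866276/(-86848/231) = 866276*(-231/86848) = -50027439/21712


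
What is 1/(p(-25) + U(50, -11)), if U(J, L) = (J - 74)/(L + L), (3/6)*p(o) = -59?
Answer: -11/1286 ≈ -0.0085537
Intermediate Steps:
p(o) = -118 (p(o) = 2*(-59) = -118)
U(J, L) = (-74 + J)/(2*L) (U(J, L) = (-74 + J)/((2*L)) = (-74 + J)*(1/(2*L)) = (-74 + J)/(2*L))
1/(p(-25) + U(50, -11)) = 1/(-118 + (1/2)*(-74 + 50)/(-11)) = 1/(-118 + (1/2)*(-1/11)*(-24)) = 1/(-118 + 12/11) = 1/(-1286/11) = -11/1286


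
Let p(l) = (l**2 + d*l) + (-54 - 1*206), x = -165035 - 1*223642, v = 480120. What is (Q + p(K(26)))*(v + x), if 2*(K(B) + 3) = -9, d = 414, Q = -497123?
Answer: -183043922061/4 ≈ -4.5761e+10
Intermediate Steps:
x = -388677 (x = -165035 - 223642 = -388677)
K(B) = -15/2 (K(B) = -3 + (1/2)*(-9) = -3 - 9/2 = -15/2)
p(l) = -260 + l**2 + 414*l (p(l) = (l**2 + 414*l) + (-54 - 1*206) = (l**2 + 414*l) + (-54 - 206) = (l**2 + 414*l) - 260 = -260 + l**2 + 414*l)
(Q + p(K(26)))*(v + x) = (-497123 + (-260 + (-15/2)**2 + 414*(-15/2)))*(480120 - 388677) = (-497123 + (-260 + 225/4 - 3105))*91443 = (-497123 - 13235/4)*91443 = -2001727/4*91443 = -183043922061/4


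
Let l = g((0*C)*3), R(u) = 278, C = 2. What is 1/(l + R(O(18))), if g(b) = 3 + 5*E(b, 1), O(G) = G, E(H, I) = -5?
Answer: 1/256 ≈ 0.0039063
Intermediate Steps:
g(b) = -22 (g(b) = 3 + 5*(-5) = 3 - 25 = -22)
l = -22
1/(l + R(O(18))) = 1/(-22 + 278) = 1/256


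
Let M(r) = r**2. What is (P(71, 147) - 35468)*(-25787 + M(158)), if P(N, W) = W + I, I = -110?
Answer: 29159713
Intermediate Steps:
P(N, W) = -110 + W (P(N, W) = W - 110 = -110 + W)
(P(71, 147) - 35468)*(-25787 + M(158)) = ((-110 + 147) - 35468)*(-25787 + 158**2) = (37 - 35468)*(-25787 + 24964) = -35431*(-823) = 29159713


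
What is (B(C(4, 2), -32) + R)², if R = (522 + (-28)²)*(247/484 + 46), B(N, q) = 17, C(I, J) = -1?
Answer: 216201646217209/58564 ≈ 3.6917e+9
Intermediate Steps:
R = 14699683/242 (R = (522 + 784)*(247*(1/484) + 46) = 1306*(247/484 + 46) = 1306*(22511/484) = 14699683/242 ≈ 60743.)
(B(C(4, 2), -32) + R)² = (17 + 14699683/242)² = (14703797/242)² = 216201646217209/58564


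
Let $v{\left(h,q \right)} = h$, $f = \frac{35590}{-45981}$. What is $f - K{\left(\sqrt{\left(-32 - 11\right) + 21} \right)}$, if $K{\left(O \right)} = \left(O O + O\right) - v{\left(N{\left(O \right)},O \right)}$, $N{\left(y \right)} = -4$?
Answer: $\frac{792068}{45981} - i \sqrt{22} \approx 17.226 - 4.6904 i$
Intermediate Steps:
$f = - \frac{35590}{45981}$ ($f = 35590 \left(- \frac{1}{45981}\right) = - \frac{35590}{45981} \approx -0.77402$)
$K{\left(O \right)} = 4 + O + O^{2}$ ($K{\left(O \right)} = \left(O O + O\right) - -4 = \left(O^{2} + O\right) + 4 = \left(O + O^{2}\right) + 4 = 4 + O + O^{2}$)
$f - K{\left(\sqrt{\left(-32 - 11\right) + 21} \right)} = - \frac{35590}{45981} - \left(4 + \sqrt{\left(-32 - 11\right) + 21} + \left(\sqrt{\left(-32 - 11\right) + 21}\right)^{2}\right) = - \frac{35590}{45981} - \left(4 + \sqrt{-43 + 21} + \left(\sqrt{-43 + 21}\right)^{2}\right) = - \frac{35590}{45981} - \left(4 + \sqrt{-22} + \left(\sqrt{-22}\right)^{2}\right) = - \frac{35590}{45981} - \left(4 + i \sqrt{22} + \left(i \sqrt{22}\right)^{2}\right) = - \frac{35590}{45981} - \left(4 + i \sqrt{22} - 22\right) = - \frac{35590}{45981} - \left(-18 + i \sqrt{22}\right) = - \frac{35590}{45981} + \left(18 - i \sqrt{22}\right) = \frac{792068}{45981} - i \sqrt{22}$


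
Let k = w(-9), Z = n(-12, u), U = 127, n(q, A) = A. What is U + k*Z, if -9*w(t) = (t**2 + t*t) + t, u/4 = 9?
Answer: -485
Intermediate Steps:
u = 36 (u = 4*9 = 36)
w(t) = -2*t**2/9 - t/9 (w(t) = -((t**2 + t*t) + t)/9 = -((t**2 + t**2) + t)/9 = -(2*t**2 + t)/9 = -(t + 2*t**2)/9 = -2*t**2/9 - t/9)
Z = 36
k = -17 (k = -1/9*(-9)*(1 + 2*(-9)) = -1/9*(-9)*(1 - 18) = -1/9*(-9)*(-17) = -17)
U + k*Z = 127 - 17*36 = 127 - 612 = -485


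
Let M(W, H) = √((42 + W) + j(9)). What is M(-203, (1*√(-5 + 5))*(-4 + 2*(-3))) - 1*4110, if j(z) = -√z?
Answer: -4110 + 2*I*√41 ≈ -4110.0 + 12.806*I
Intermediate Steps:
M(W, H) = √(39 + W) (M(W, H) = √((42 + W) - √9) = √((42 + W) - 1*3) = √((42 + W) - 3) = √(39 + W))
M(-203, (1*√(-5 + 5))*(-4 + 2*(-3))) - 1*4110 = √(39 - 203) - 1*4110 = √(-164) - 4110 = 2*I*√41 - 4110 = -4110 + 2*I*√41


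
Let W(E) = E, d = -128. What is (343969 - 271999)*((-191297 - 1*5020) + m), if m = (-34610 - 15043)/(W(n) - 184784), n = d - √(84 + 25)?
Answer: -32206812793316993682/2279496509 - 238235094*√109/2279496509 ≈ -1.4129e+10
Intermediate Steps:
n = -128 - √109 (n = -128 - √(84 + 25) = -128 - √109 ≈ -138.44)
m = -49653/(-184912 - √109) (m = (-34610 - 15043)/((-128 - √109) - 184784) = -49653/(-184912 - √109) ≈ 0.26851)
(343969 - 271999)*((-191297 - 1*5020) + m) = (343969 - 271999)*((-191297 - 1*5020) + (3060478512/11397482545 - 16551*√109/11397482545)) = 71970*((-191297 - 5020) + (3060478512/11397482545 - 16551*√109/11397482545)) = 71970*(-196317 + (3060478512/11397482545 - 16551*√109/11397482545)) = 71970*(-2237516520308253/11397482545 - 16551*√109/11397482545) = -32206812793316993682/2279496509 - 238235094*√109/2279496509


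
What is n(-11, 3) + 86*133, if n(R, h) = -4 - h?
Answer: 11431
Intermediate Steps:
n(-11, 3) + 86*133 = (-4 - 1*3) + 86*133 = (-4 - 3) + 11438 = -7 + 11438 = 11431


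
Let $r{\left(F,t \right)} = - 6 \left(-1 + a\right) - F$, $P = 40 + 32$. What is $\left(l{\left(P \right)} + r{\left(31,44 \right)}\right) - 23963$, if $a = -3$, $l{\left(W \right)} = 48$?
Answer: $-23922$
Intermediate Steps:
$P = 72$
$r{\left(F,t \right)} = 24 - F$ ($r{\left(F,t \right)} = - 6 \left(-1 - 3\right) - F = \left(-6\right) \left(-4\right) - F = 24 - F$)
$\left(l{\left(P \right)} + r{\left(31,44 \right)}\right) - 23963 = \left(48 + \left(24 - 31\right)\right) - 23963 = \left(48 - 7\right) - 23963 = 41 - 23963 = -23922$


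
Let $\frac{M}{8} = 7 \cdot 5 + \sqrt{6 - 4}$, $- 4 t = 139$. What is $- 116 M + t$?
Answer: $- \frac{130059}{4} - 928 \sqrt{2} \approx -33827.0$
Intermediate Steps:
$t = - \frac{139}{4}$ ($t = \left(- \frac{1}{4}\right) 139 = - \frac{139}{4} \approx -34.75$)
$M = 280 + 8 \sqrt{2}$ ($M = 8 \left(7 \cdot 5 + \sqrt{6 - 4}\right) = 8 \left(35 + \sqrt{2}\right) = 280 + 8 \sqrt{2} \approx 291.31$)
$- 116 M + t = - 116 \left(280 + 8 \sqrt{2}\right) - \frac{139}{4} = \left(-32480 - 928 \sqrt{2}\right) - \frac{139}{4} = - \frac{130059}{4} - 928 \sqrt{2}$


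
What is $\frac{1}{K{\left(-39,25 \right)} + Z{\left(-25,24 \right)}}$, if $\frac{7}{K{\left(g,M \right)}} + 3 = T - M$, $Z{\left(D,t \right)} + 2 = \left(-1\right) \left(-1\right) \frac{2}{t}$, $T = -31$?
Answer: $- \frac{708}{1441} \approx -0.49133$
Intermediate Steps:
$Z{\left(D,t \right)} = -2 + \frac{2}{t}$ ($Z{\left(D,t \right)} = -2 + \left(-1\right) \left(-1\right) \frac{2}{t} = -2 + 1 \frac{2}{t} = -2 + \frac{2}{t}$)
$K{\left(g,M \right)} = \frac{7}{-34 - M}$ ($K{\left(g,M \right)} = \frac{7}{-3 - \left(31 + M\right)} = \frac{7}{-34 - M}$)
$\frac{1}{K{\left(-39,25 \right)} + Z{\left(-25,24 \right)}} = \frac{1}{- \frac{7}{34 + 25} - \left(2 - \frac{2}{24}\right)} = \frac{1}{- \frac{7}{59} + \left(-2 + 2 \cdot \frac{1}{24}\right)} = \frac{1}{\left(-7\right) \frac{1}{59} + \left(-2 + \frac{1}{12}\right)} = \frac{1}{- \frac{7}{59} - \frac{23}{12}} = \frac{1}{- \frac{1441}{708}} = - \frac{708}{1441}$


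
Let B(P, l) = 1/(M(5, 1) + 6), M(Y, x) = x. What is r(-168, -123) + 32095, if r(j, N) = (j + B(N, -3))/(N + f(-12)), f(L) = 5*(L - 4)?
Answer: 45608170/1421 ≈ 32096.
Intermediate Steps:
B(P, l) = ⅐ (B(P, l) = 1/(1 + 6) = 1/7 = ⅐)
f(L) = -20 + 5*L (f(L) = 5*(-4 + L) = -20 + 5*L)
r(j, N) = (⅐ + j)/(-80 + N) (r(j, N) = (j + ⅐)/(N + (-20 + 5*(-12))) = (⅐ + j)/(N + (-20 - 60)) = (⅐ + j)/(N - 80) = (⅐ + j)/(-80 + N))
r(-168, -123) + 32095 = (⅐ - 168)/(-80 - 123) + 32095 = -1175/7/(-203) + 32095 = -1/203*(-1175/7) + 32095 = 1175/1421 + 32095 = 45608170/1421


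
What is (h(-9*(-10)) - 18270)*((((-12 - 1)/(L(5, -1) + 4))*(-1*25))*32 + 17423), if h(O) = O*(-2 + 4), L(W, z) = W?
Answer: -336086070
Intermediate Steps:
h(O) = 2*O (h(O) = O*2 = 2*O)
(h(-9*(-10)) - 18270)*((((-12 - 1)/(L(5, -1) + 4))*(-1*25))*32 + 17423) = (2*(-9*(-10)) - 18270)*((((-12 - 1)/(5 + 4))*(-1*25))*32 + 17423) = (2*90 - 18270)*((-13/9*(-25))*32 + 17423) = (180 - 18270)*((-13*1/9*(-25))*32 + 17423) = -18090*(-13/9*(-25)*32 + 17423) = -18090*((325/9)*32 + 17423) = -18090*(10400/9 + 17423) = -18090*167207/9 = -336086070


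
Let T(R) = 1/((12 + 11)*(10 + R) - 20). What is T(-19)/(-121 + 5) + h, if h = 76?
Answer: 2001233/26332 ≈ 76.000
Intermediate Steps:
T(R) = 1/(210 + 23*R) (T(R) = 1/(23*(10 + R) - 20) = 1/((230 + 23*R) - 20) = 1/(210 + 23*R))
T(-19)/(-121 + 5) + h = 1/((-121 + 5)*(210 + 23*(-19))) + 76 = 1/((-116)*(210 - 437)) + 76 = -1/116/(-227) + 76 = -1/116*(-1/227) + 76 = 1/26332 + 76 = 2001233/26332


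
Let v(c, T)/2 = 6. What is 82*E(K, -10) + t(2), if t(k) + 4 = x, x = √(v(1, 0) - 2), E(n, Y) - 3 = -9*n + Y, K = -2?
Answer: 898 + √10 ≈ 901.16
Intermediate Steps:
v(c, T) = 12 (v(c, T) = 2*6 = 12)
E(n, Y) = 3 + Y - 9*n (E(n, Y) = 3 + (-9*n + Y) = 3 + (Y - 9*n) = 3 + Y - 9*n)
x = √10 (x = √(12 - 2) = √10 ≈ 3.1623)
t(k) = -4 + √10
82*E(K, -10) + t(2) = 82*(3 - 10 - 9*(-2)) + (-4 + √10) = 82*(3 - 10 + 18) + (-4 + √10) = 82*11 + (-4 + √10) = 902 + (-4 + √10) = 898 + √10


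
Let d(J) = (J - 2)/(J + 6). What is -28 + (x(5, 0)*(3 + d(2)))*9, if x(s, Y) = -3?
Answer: -109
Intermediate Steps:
d(J) = (-2 + J)/(6 + J)
-28 + (x(5, 0)*(3 + d(2)))*9 = -28 - 3*(3 + (-2 + 2)/(6 + 2))*9 = -28 - 3*(3 + 0/8)*9 = -28 - 3*(3 + (⅛)*0)*9 = -28 - 3*(3 + 0)*9 = -28 - 3*3*9 = -28 - 9*9 = -28 - 81 = -109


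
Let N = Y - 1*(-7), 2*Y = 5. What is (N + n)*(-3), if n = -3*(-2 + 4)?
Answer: -21/2 ≈ -10.500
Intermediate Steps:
Y = 5/2 (Y = (½)*5 = 5/2 ≈ 2.5000)
n = -6 (n = -3*2 = -6)
N = 19/2 (N = 5/2 - 1*(-7) = 5/2 + 7 = 19/2 ≈ 9.5000)
(N + n)*(-3) = (19/2 - 6)*(-3) = (7/2)*(-3) = -21/2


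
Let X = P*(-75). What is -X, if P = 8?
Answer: 600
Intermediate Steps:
X = -600 (X = 8*(-75) = -600)
-X = -1*(-600) = 600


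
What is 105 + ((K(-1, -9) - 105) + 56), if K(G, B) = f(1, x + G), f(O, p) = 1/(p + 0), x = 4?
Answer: 169/3 ≈ 56.333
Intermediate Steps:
f(O, p) = 1/p
K(G, B) = 1/(4 + G)
105 + ((K(-1, -9) - 105) + 56) = 105 + ((1/(4 - 1) - 105) + 56) = 105 + ((1/3 - 105) + 56) = 105 + (-314/3 + 56) = 105 - 146/3 = 169/3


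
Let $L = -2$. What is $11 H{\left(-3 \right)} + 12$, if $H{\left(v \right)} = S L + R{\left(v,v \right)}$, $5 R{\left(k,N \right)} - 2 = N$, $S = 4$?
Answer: $- \frac{391}{5} \approx -78.2$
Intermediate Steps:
$R{\left(k,N \right)} = \frac{2}{5} + \frac{N}{5}$
$H{\left(v \right)} = - \frac{38}{5} + \frac{v}{5}$ ($H{\left(v \right)} = 4 \left(-2\right) + \left(\frac{2}{5} + \frac{v}{5}\right) = -8 + \left(\frac{2}{5} + \frac{v}{5}\right) = - \frac{38}{5} + \frac{v}{5}$)
$11 H{\left(-3 \right)} + 12 = 11 \left(- \frac{38}{5} + \frac{1}{5} \left(-3\right)\right) + 12 = 11 \left(- \frac{38}{5} - \frac{3}{5}\right) + 12 = 11 \left(- \frac{41}{5}\right) + 12 = - \frac{451}{5} + 12 = - \frac{391}{5}$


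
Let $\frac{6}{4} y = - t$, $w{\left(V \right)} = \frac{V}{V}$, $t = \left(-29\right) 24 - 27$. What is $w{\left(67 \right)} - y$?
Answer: $-481$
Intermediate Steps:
$t = -723$ ($t = -696 - 27 = -723$)
$w{\left(V \right)} = 1$
$y = 482$ ($y = \frac{2 \left(\left(-1\right) \left(-723\right)\right)}{3} = \frac{2}{3} \cdot 723 = 482$)
$w{\left(67 \right)} - y = 1 - 482 = -481$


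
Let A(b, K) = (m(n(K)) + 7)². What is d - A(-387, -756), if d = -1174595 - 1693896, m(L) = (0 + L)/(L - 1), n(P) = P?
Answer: -1643822562084/573049 ≈ -2.8686e+6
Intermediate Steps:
m(L) = L/(-1 + L)
A(b, K) = (7 + K/(-1 + K))² (A(b, K) = (K/(-1 + K) + 7)² = (7 + K/(-1 + K))²)
d = -2868491
d - A(-387, -756) = -2868491 - (-7 + 8*(-756))²/(-1 - 756)² = -2868491 - (-7 - 6048)²/(-757)² = -2868491 - (-6055)²/573049 = -2868491 - 36663025/573049 = -1643822562084/573049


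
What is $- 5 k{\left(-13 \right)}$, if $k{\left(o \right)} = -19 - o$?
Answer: $30$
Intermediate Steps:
$- 5 k{\left(-13 \right)} = - 5 \left(-19 - -13\right) = - 5 \left(-19 + 13\right) = \left(-5\right) \left(-6\right) = 30$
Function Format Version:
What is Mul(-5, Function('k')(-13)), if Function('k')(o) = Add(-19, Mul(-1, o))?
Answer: 30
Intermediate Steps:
Mul(-5, Function('k')(-13)) = Mul(-5, Add(-19, Mul(-1, -13))) = Mul(-5, Add(-19, 13)) = Mul(-5, -6) = 30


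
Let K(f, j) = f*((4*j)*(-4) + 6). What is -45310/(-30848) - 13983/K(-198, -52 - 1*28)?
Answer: 498689261/327281856 ≈ 1.5237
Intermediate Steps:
K(f, j) = f*(6 - 16*j) (K(f, j) = f*(-16*j + 6) = f*(6 - 16*j))
-45310/(-30848) - 13983/K(-198, -52 - 1*28) = -45310/(-30848) - 13983*(-1/(396*(3 - 8*(-52 - 1*28)))) = -45310*(-1/30848) - 13983*(-1/(396*(3 - 8*(-52 - 28)))) = 22655/15424 - 13983*(-1/(396*(3 - 8*(-80)))) = 22655/15424 - 13983*(-1/(396*(3 + 640))) = 22655/15424 - 13983/(2*(-198)*643) = 22655/15424 - 13983/(-254628) = 22655/15424 - 13983*(-1/254628) = 22655/15424 + 4661/84876 = 498689261/327281856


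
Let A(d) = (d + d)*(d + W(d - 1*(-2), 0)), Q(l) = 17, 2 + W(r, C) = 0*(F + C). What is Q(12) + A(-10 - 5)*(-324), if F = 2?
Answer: -165223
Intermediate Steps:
W(r, C) = -2 (W(r, C) = -2 + 0*(2 + C) = -2 + 0 = -2)
A(d) = 2*d*(-2 + d) (A(d) = (d + d)*(d - 2) = (2*d)*(-2 + d) = 2*d*(-2 + d))
Q(12) + A(-10 - 5)*(-324) = 17 + (2*(-10 - 5)*(-2 + (-10 - 5)))*(-324) = 17 + (2*(-15)*(-2 - 15))*(-324) = 17 + (2*(-15)*(-17))*(-324) = 17 + 510*(-324) = 17 - 165240 = -165223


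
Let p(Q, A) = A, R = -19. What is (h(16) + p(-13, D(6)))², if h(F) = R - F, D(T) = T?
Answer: 841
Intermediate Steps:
h(F) = -19 - F
(h(16) + p(-13, D(6)))² = ((-19 - 1*16) + 6)² = ((-19 - 16) + 6)² = (-35 + 6)² = (-29)² = 841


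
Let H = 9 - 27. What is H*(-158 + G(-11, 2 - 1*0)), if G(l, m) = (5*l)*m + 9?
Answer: 4662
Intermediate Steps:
H = -18
G(l, m) = 9 + 5*l*m (G(l, m) = 5*l*m + 9 = 9 + 5*l*m)
H*(-158 + G(-11, 2 - 1*0)) = -18*(-158 + (9 + 5*(-11)*(2 - 1*0))) = -18*(-158 + (9 + 5*(-11)*(2 + 0))) = -18*(-158 + (9 + 5*(-11)*2)) = -18*(-158 + (9 - 110)) = -18*(-158 - 101) = -18*(-259) = 4662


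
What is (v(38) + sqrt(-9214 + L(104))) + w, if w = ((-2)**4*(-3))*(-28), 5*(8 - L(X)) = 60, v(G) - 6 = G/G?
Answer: 1351 + I*sqrt(9218) ≈ 1351.0 + 96.01*I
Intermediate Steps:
v(G) = 7 (v(G) = 6 + G/G = 6 + 1 = 7)
L(X) = -4 (L(X) = 8 - 1/5*60 = 8 - 12 = -4)
w = 1344 (w = (16*(-3))*(-28) = -48*(-28) = 1344)
(v(38) + sqrt(-9214 + L(104))) + w = (7 + sqrt(-9214 - 4)) + 1344 = (7 + sqrt(-9218)) + 1344 = (7 + I*sqrt(9218)) + 1344 = 1351 + I*sqrt(9218)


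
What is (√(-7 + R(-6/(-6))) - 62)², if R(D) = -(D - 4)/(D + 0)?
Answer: 3840 - 248*I ≈ 3840.0 - 248.0*I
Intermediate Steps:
R(D) = -(-4 + D)/D
(√(-7 + R(-6/(-6))) - 62)² = (√(-7 + (4 - (-6)/(-6))/((-6/(-6)))) - 62)² = (√(-7 + (4 - (-6)*(-1)/6)/((-6*(-⅙)))) - 62)² = (√(-7 + (4 - 1*1)/1) - 62)² = (√(-7 + 1*(4 - 1)) - 62)² = (√(-7 + 1*3) - 62)² = (√(-7 + 3) - 62)² = (√(-4) - 62)² = (2*I - 62)² = (-62 + 2*I)²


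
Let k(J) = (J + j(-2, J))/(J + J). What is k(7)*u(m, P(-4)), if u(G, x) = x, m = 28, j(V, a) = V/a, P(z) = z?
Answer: -94/49 ≈ -1.9184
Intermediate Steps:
k(J) = (J - 2/J)/(2*J) (k(J) = (J - 2/J)/(J + J) = (J - 2/J)/((2*J)) = (J - 2/J)*(1/(2*J)) = (J - 2/J)/(2*J))
k(7)*u(m, P(-4)) = (½ - 1/7²)*(-4) = (½ - 1*1/49)*(-4) = (½ - 1/49)*(-4) = (47/98)*(-4) = -94/49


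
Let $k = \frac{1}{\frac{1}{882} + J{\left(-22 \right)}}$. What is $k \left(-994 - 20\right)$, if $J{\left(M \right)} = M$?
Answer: $\frac{894348}{19403} \approx 46.093$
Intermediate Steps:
$k = - \frac{882}{19403}$ ($k = \frac{1}{\frac{1}{882} - 22} = \frac{1}{- \frac{19403}{882}} = - \frac{882}{19403} \approx -0.045457$)
$k \left(-994 - 20\right) = - \frac{882 \left(-994 - 20\right)}{19403} = \left(- \frac{882}{19403}\right) \left(-1014\right) = \frac{894348}{19403}$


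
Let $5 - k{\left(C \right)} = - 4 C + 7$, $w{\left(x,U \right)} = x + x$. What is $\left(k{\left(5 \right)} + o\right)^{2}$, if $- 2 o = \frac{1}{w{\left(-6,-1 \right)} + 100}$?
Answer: $\frac{10029889}{30976} \approx 323.8$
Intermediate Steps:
$w{\left(x,U \right)} = 2 x$
$k{\left(C \right)} = -2 + 4 C$ ($k{\left(C \right)} = 5 - \left(- 4 C + 7\right) = 5 - \left(7 - 4 C\right) = 5 + \left(-7 + 4 C\right) = -2 + 4 C$)
$o = - \frac{1}{176}$ ($o = - \frac{1}{2 \left(2 \left(-6\right) + 100\right)} = - \frac{1}{2 \left(-12 + 100\right)} = - \frac{1}{2 \cdot 88} = \left(- \frac{1}{2}\right) \frac{1}{88} = - \frac{1}{176} \approx -0.0056818$)
$\left(k{\left(5 \right)} + o\right)^{2} = \left(\left(-2 + 4 \cdot 5\right) - \frac{1}{176}\right)^{2} = \left(\left(-2 + 20\right) - \frac{1}{176}\right)^{2} = \left(18 - \frac{1}{176}\right)^{2} = \left(\frac{3167}{176}\right)^{2} = \frac{10029889}{30976}$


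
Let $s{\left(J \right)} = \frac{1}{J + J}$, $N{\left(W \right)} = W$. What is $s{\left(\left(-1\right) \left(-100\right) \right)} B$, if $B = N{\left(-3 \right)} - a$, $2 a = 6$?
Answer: $- \frac{3}{100} \approx -0.03$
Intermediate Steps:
$a = 3$ ($a = \frac{1}{2} \cdot 6 = 3$)
$B = -6$ ($B = -3 - 3 = -6$)
$s{\left(J \right)} = \frac{1}{2 J}$
$s{\left(\left(-1\right) \left(-100\right) \right)} B = \frac{1}{2 \left(\left(-1\right) \left(-100\right)\right)} \left(-6\right) = \frac{1}{2 \cdot 100} \left(-6\right) = \frac{1}{2} \cdot \frac{1}{100} \left(-6\right) = \frac{1}{200} \left(-6\right) = - \frac{3}{100}$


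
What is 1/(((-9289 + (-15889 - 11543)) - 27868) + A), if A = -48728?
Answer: -1/113317 ≈ -8.8248e-6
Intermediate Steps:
1/(((-9289 + (-15889 - 11543)) - 27868) + A) = 1/(((-9289 + (-15889 - 11543)) - 27868) - 48728) = 1/(((-9289 - 27432) - 27868) - 48728) = 1/((-36721 - 27868) - 48728) = 1/(-64589 - 48728) = 1/(-113317) = -1/113317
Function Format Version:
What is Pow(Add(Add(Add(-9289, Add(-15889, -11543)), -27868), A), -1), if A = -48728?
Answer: Rational(-1, 113317) ≈ -8.8248e-6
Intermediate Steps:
Pow(Add(Add(Add(-9289, Add(-15889, -11543)), -27868), A), -1) = Pow(Add(Add(Add(-9289, Add(-15889, -11543)), -27868), -48728), -1) = Pow(Add(Add(Add(-9289, -27432), -27868), -48728), -1) = Pow(Add(Add(-36721, -27868), -48728), -1) = Pow(Add(-64589, -48728), -1) = Pow(-113317, -1) = Rational(-1, 113317)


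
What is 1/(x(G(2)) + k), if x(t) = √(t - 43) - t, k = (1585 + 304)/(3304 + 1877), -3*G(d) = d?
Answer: 9227361/400227182 - 2982529*I*√393/400227182 ≈ 0.023055 - 0.14773*I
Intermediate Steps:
G(d) = -d/3
k = 1889/5181 ≈ 0.36460
x(t) = √(-43 + t) - t
1/(x(G(2)) + k) = 1/((√(-43 - ⅓*2) - (-1)*2/3) + 1889/5181) = 1/((√(-43 - ⅔) - 1*(-⅔)) + 1889/5181) = 1/((√(-131/3) + ⅔) + 1889/5181) = 1/((I*√393/3 + ⅔) + 1889/5181) = 1/((⅔ + I*√393/3) + 1889/5181) = 1/(1781/1727 + I*√393/3)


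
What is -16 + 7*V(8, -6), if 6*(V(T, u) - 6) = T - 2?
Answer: 33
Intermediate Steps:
V(T, u) = 17/3 + T/6 (V(T, u) = 6 + (T - 2)/6 = 6 + (-2 + T)/6 = 6 + (-1/3 + T/6) = 17/3 + T/6)
-16 + 7*V(8, -6) = -16 + 7*(17/3 + (1/6)*8) = -16 + 7*(17/3 + 4/3) = -16 + 7*7 = -16 + 49 = 33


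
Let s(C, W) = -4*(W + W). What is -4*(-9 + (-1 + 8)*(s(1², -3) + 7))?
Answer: -832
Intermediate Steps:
s(C, W) = -8*W
-4*(-9 + (-1 + 8)*(s(1², -3) + 7)) = -4*(-9 + (-1 + 8)*(-8*(-3) + 7)) = -4*(-9 + 7*(24 + 7)) = -4*(-9 + 7*31) = -4*(-9 + 217) = -4*208 = -832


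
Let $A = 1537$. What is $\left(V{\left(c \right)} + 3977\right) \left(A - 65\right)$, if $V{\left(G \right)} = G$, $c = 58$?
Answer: $5939520$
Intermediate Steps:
$\left(V{\left(c \right)} + 3977\right) \left(A - 65\right) = \left(58 + 3977\right) \left(1537 - 65\right) = 4035 \cdot 1472 = 5939520$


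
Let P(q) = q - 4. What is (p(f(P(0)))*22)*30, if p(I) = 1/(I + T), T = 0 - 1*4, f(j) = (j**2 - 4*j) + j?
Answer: 55/2 ≈ 27.500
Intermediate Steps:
P(q) = -4 + q
f(j) = j**2 - 3*j
T = -4 (T = 0 - 4 = -4)
p(I) = 1/(-4 + I) (p(I) = 1/(I - 4) = 1/(-4 + I))
(p(f(P(0)))*22)*30 = (22/(-4 + (-4 + 0)*(-3 + (-4 + 0))))*30 = (22/(-4 - 4*(-3 - 4)))*30 = (22/(-4 - 4*(-7)))*30 = (22/(-4 + 28))*30 = (22/24)*30 = ((1/24)*22)*30 = (11/12)*30 = 55/2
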